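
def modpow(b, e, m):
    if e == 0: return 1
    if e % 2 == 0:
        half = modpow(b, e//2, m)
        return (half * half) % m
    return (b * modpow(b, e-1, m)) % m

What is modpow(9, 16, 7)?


modpow(9, 16, 7): e is even, compute modpow(9, 8, 7)
  modpow(9, 8, 7): e is even, compute modpow(9, 4, 7)
    modpow(9, 4, 7): e is even, compute modpow(9, 2, 7)
      modpow(9, 2, 7): e is even, compute modpow(9, 1, 7)
        modpow(9, 1, 7): e is odd, compute modpow(9, 0, 7)
          modpow(9, 0, 7) = 1
        (9 * 1) % 7 = 2
      half=2, (2*2) % 7 = 4
    half=4, (4*4) % 7 = 2
  half=2, (2*2) % 7 = 4
half=4, (4*4) % 7 = 2

2


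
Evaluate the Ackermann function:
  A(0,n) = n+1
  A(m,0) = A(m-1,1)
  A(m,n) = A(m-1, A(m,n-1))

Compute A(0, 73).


A(0, 73) = 74
Result: A(0, 73) = 74

74


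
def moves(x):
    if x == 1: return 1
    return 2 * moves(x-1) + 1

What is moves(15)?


moves(15) = 2 * moves(14) + 1
moves(14) = 2 * moves(13) + 1
moves(13) = 2 * moves(12) + 1
moves(12) = 2 * moves(11) + 1
moves(11) = 2 * moves(10) + 1
moves(10) = 2 * moves(9) + 1
moves(9) = 2 * moves(8) + 1
moves(8) = 2 * moves(7) + 1
moves(7) = 2 * moves(6) + 1
moves(6) = 2 * moves(5) + 1
moves(5) = 2 * moves(4) + 1
moves(4) = 2 * moves(3) + 1
moves(3) = 2 * moves(2) + 1
moves(2) = 2 * moves(1) + 1
moves(1) = 1  (base case)
moves(2) = 2 * 1 + 1 = 3
moves(3) = 2 * 3 + 1 = 7
moves(4) = 2 * 7 + 1 = 15
moves(5) = 2 * 15 + 1 = 31
moves(6) = 2 * 31 + 1 = 63
moves(7) = 2 * 63 + 1 = 127
moves(8) = 2 * 127 + 1 = 255
moves(9) = 2 * 255 + 1 = 511
moves(10) = 2 * 511 + 1 = 1023
moves(11) = 2 * 1023 + 1 = 2047
moves(12) = 2 * 2047 + 1 = 4095
moves(13) = 2 * 4095 + 1 = 8191
moves(14) = 2 * 8191 + 1 = 16383
moves(15) = 2 * 16383 + 1 = 32767

32767


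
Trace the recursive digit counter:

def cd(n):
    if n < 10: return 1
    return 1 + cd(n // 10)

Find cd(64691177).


cd(64691177) = 1 + cd(6469117)
cd(6469117) = 1 + cd(646911)
cd(646911) = 1 + cd(64691)
cd(64691) = 1 + cd(6469)
cd(6469) = 1 + cd(646)
cd(646) = 1 + cd(64)
cd(64) = 1 + cd(6)
cd(6) = 1  (base case: 6 < 10)
Unwinding: 1 + 1 + 1 + 1 + 1 + 1 + 1 + 1 = 8

8


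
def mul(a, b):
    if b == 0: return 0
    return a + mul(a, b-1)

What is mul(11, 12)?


mul(11, 12) = 11 + mul(11, 11)
mul(11, 11) = 11 + mul(11, 10)
mul(11, 10) = 11 + mul(11, 9)
mul(11, 9) = 11 + mul(11, 8)
mul(11, 8) = 11 + mul(11, 7)
mul(11, 7) = 11 + mul(11, 6)
mul(11, 6) = 11 + mul(11, 5)
mul(11, 5) = 11 + mul(11, 4)
mul(11, 4) = 11 + mul(11, 3)
mul(11, 3) = 11 + mul(11, 2)
mul(11, 2) = 11 + mul(11, 1)
mul(11, 1) = 11 + mul(11, 0)
mul(11, 0) = 0  (base case)
Total: 11 + 11 + 11 + 11 + 11 + 11 + 11 + 11 + 11 + 11 + 11 + 11 + 0 = 132

132


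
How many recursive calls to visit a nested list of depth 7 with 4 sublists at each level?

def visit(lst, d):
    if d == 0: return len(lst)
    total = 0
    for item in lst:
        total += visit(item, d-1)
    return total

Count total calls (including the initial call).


At depth 0 (root): 1 call
At depth 1: each of 1 parents calls visit on 4 children = 4 calls
At depth 2: each of 4 parents calls visit on 4 children = 16 calls
At depth 3: each of 16 parents calls visit on 4 children = 64 calls
At depth 4: each of 64 parents calls visit on 4 children = 256 calls
At depth 5: each of 256 parents calls visit on 4 children = 1024 calls
At depth 6: each of 1024 parents calls visit on 4 children = 4096 calls
At depth 7: each of 4096 parents calls visit on 4 children = 16384 calls
Total: 1 + 4 + 16 + 64 + 256 + 1024 + 4096 + 16384 = 21845

21845


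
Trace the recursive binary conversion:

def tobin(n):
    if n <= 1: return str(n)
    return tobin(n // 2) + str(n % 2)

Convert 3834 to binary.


tobin(3834) = tobin(1917) + '0'
tobin(1917) = tobin(958) + '1'
tobin(958) = tobin(479) + '0'
tobin(479) = tobin(239) + '1'
tobin(239) = tobin(119) + '1'
tobin(119) = tobin(59) + '1'
tobin(59) = tobin(29) + '1'
tobin(29) = tobin(14) + '1'
tobin(14) = tobin(7) + '0'
tobin(7) = tobin(3) + '1'
tobin(3) = tobin(1) + '1'
tobin(1) = '1'  (base case)
Concatenating: '1' + '1' + '1' + '0' + '1' + '1' + '1' + '1' + '1' + '0' + '1' + '0' = '111011111010'

111011111010


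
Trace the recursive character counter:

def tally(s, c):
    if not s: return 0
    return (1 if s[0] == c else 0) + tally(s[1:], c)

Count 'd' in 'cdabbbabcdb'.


s[0]='c' != 'd' -> 0
s[0]='d' == 'd' -> 1
s[0]='a' != 'd' -> 0
s[0]='b' != 'd' -> 0
s[0]='b' != 'd' -> 0
s[0]='b' != 'd' -> 0
s[0]='a' != 'd' -> 0
s[0]='b' != 'd' -> 0
s[0]='c' != 'd' -> 0
s[0]='d' == 'd' -> 1
s[0]='b' != 'd' -> 0
Sum: 0 + 1 + 0 + 0 + 0 + 0 + 0 + 0 + 0 + 1 + 0 = 2

2


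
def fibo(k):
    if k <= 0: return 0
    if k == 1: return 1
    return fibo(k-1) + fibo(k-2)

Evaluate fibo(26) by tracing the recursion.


Computing fibo(26) bottom-up:
fibo(0) = 0
fibo(1) = 1
fibo(2) = fibo(1) + fibo(0) = 1 + 0 = 1
fibo(3) = fibo(2) + fibo(1) = 1 + 1 = 2
fibo(4) = fibo(3) + fibo(2) = 2 + 1 = 3
fibo(5) = fibo(4) + fibo(3) = 3 + 2 = 5
fibo(6) = fibo(5) + fibo(4) = 5 + 3 = 8
fibo(7) = fibo(6) + fibo(5) = 8 + 5 = 13
fibo(8) = fibo(7) + fibo(6) = 13 + 8 = 21
fibo(9) = fibo(8) + fibo(7) = 21 + 13 = 34
fibo(10) = fibo(9) + fibo(8) = 34 + 21 = 55
fibo(11) = fibo(10) + fibo(9) = 55 + 34 = 89
fibo(12) = fibo(11) + fibo(10) = 89 + 55 = 144
fibo(13) = fibo(12) + fibo(11) = 144 + 89 = 233
fibo(14) = fibo(13) + fibo(12) = 233 + 144 = 377
fibo(15) = fibo(14) + fibo(13) = 377 + 233 = 610
fibo(16) = fibo(15) + fibo(14) = 610 + 377 = 987
fibo(17) = fibo(16) + fibo(15) = 987 + 610 = 1597
fibo(18) = fibo(17) + fibo(16) = 1597 + 987 = 2584
fibo(19) = fibo(18) + fibo(17) = 2584 + 1597 = 4181
fibo(20) = fibo(19) + fibo(18) = 4181 + 2584 = 6765
fibo(21) = fibo(20) + fibo(19) = 6765 + 4181 = 10946
fibo(22) = fibo(21) + fibo(20) = 10946 + 6765 = 17711
fibo(23) = fibo(22) + fibo(21) = 17711 + 10946 = 28657
fibo(24) = fibo(23) + fibo(22) = 28657 + 17711 = 46368
fibo(25) = fibo(24) + fibo(23) = 46368 + 28657 = 75025
fibo(26) = fibo(25) + fibo(24) = 75025 + 46368 = 121393

121393


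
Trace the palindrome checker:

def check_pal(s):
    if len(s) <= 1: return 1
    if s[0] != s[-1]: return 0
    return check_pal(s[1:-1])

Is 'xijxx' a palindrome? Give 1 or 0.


check_pal('xijxx'): s[0]='x' == s[-1]='x' -> check check_pal('ijx')
check_pal('ijx'): s[0]='i' != s[-1]='x' -> return 0
Result: 0 (not a palindrome)

0


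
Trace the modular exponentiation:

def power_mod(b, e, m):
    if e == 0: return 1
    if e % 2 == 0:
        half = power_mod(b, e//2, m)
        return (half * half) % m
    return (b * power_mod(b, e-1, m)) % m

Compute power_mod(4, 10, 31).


power_mod(4, 10, 31): e is even, compute power_mod(4, 5, 31)
  power_mod(4, 5, 31): e is odd, compute power_mod(4, 4, 31)
    power_mod(4, 4, 31): e is even, compute power_mod(4, 2, 31)
      power_mod(4, 2, 31): e is even, compute power_mod(4, 1, 31)
        power_mod(4, 1, 31): e is odd, compute power_mod(4, 0, 31)
          power_mod(4, 0, 31) = 1
        (4 * 1) % 31 = 4
      half=4, (4*4) % 31 = 16
    half=16, (16*16) % 31 = 8
  (4 * 8) % 31 = 1
half=1, (1*1) % 31 = 1

1


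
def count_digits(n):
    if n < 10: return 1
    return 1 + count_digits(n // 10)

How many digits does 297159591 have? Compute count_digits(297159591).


count_digits(297159591) = 1 + count_digits(29715959)
count_digits(29715959) = 1 + count_digits(2971595)
count_digits(2971595) = 1 + count_digits(297159)
count_digits(297159) = 1 + count_digits(29715)
count_digits(29715) = 1 + count_digits(2971)
count_digits(2971) = 1 + count_digits(297)
count_digits(297) = 1 + count_digits(29)
count_digits(29) = 1 + count_digits(2)
count_digits(2) = 1  (base case: 2 < 10)
Unwinding: 1 + 1 + 1 + 1 + 1 + 1 + 1 + 1 + 1 = 9

9


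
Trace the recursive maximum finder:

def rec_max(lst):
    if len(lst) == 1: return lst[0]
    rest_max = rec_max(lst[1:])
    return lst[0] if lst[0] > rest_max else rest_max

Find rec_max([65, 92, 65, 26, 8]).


rec_max([65, 92, 65, 26, 8]): compare 65 with rec_max([92, 65, 26, 8])
rec_max([92, 65, 26, 8]): compare 92 with rec_max([65, 26, 8])
rec_max([65, 26, 8]): compare 65 with rec_max([26, 8])
rec_max([26, 8]): compare 26 with rec_max([8])
rec_max([8]) = 8  (base case)
Compare 26 with 8 -> 26
Compare 65 with 26 -> 65
Compare 92 with 65 -> 92
Compare 65 with 92 -> 92

92


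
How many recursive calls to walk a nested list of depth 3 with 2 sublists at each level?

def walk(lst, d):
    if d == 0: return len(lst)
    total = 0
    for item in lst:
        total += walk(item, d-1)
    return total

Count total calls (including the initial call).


At depth 0 (root): 1 call
At depth 1: each of 1 parents calls walk on 2 children = 2 calls
At depth 2: each of 2 parents calls walk on 2 children = 4 calls
At depth 3: each of 4 parents calls walk on 2 children = 8 calls
Total: 1 + 2 + 4 + 8 = 15

15


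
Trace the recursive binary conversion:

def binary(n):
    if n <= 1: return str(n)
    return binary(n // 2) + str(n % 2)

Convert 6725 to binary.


binary(6725) = binary(3362) + '1'
binary(3362) = binary(1681) + '0'
binary(1681) = binary(840) + '1'
binary(840) = binary(420) + '0'
binary(420) = binary(210) + '0'
binary(210) = binary(105) + '0'
binary(105) = binary(52) + '1'
binary(52) = binary(26) + '0'
binary(26) = binary(13) + '0'
binary(13) = binary(6) + '1'
binary(6) = binary(3) + '0'
binary(3) = binary(1) + '1'
binary(1) = '1'  (base case)
Concatenating: '1' + '1' + '0' + '1' + '0' + '0' + '1' + '0' + '0' + '0' + '1' + '0' + '1' = '1101001000101'

1101001000101


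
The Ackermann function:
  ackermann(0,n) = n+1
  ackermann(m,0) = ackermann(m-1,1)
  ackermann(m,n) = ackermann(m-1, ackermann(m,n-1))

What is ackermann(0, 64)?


ackermann(0, 64) = 65
Result: ackermann(0, 64) = 65

65


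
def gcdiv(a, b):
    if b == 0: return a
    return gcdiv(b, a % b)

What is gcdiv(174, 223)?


gcdiv(174, 223) = gcdiv(223, 174)
gcdiv(223, 174) = gcdiv(174, 49)
gcdiv(174, 49) = gcdiv(49, 27)
gcdiv(49, 27) = gcdiv(27, 22)
gcdiv(27, 22) = gcdiv(22, 5)
gcdiv(22, 5) = gcdiv(5, 2)
gcdiv(5, 2) = gcdiv(2, 1)
gcdiv(2, 1) = gcdiv(1, 0)
gcdiv(1, 0) = 1  (base case)

1


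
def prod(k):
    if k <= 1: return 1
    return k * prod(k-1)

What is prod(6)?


prod(6)
= 6 * prod(5)
= 6 * 5 * prod(4)
= 6 * 5 * 4 * prod(3)
= 6 * 5 * 4 * 3 * prod(2)
= 6 * 5 * 4 * 3 * 2 * prod(1)
= 6 * 5 * 4 * 3 * 2 * 1
= 720

720


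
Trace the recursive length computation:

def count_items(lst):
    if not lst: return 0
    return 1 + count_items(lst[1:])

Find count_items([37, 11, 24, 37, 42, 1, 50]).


count_items([37, 11, 24, 37, 42, 1, 50]) = 1 + count_items([11, 24, 37, 42, 1, 50])
count_items([11, 24, 37, 42, 1, 50]) = 1 + count_items([24, 37, 42, 1, 50])
count_items([24, 37, 42, 1, 50]) = 1 + count_items([37, 42, 1, 50])
count_items([37, 42, 1, 50]) = 1 + count_items([42, 1, 50])
count_items([42, 1, 50]) = 1 + count_items([1, 50])
count_items([1, 50]) = 1 + count_items([50])
count_items([50]) = 1 + count_items([])
count_items([]) = 0  (base case)
Unwinding: 1 + 1 + 1 + 1 + 1 + 1 + 1 + 0 = 7

7


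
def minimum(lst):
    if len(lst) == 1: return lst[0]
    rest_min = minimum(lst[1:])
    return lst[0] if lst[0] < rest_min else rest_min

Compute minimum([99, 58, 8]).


minimum([99, 58, 8]): compare 99 with minimum([58, 8])
minimum([58, 8]): compare 58 with minimum([8])
minimum([8]) = 8  (base case)
Compare 58 with 8 -> 8
Compare 99 with 8 -> 8

8


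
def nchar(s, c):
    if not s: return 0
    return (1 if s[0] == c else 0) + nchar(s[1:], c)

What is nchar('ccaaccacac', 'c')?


s[0]='c' == 'c' -> 1
s[0]='c' == 'c' -> 1
s[0]='a' != 'c' -> 0
s[0]='a' != 'c' -> 0
s[0]='c' == 'c' -> 1
s[0]='c' == 'c' -> 1
s[0]='a' != 'c' -> 0
s[0]='c' == 'c' -> 1
s[0]='a' != 'c' -> 0
s[0]='c' == 'c' -> 1
Sum: 1 + 1 + 0 + 0 + 1 + 1 + 0 + 1 + 0 + 1 = 6

6


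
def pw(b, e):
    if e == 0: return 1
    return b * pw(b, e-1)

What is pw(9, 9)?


pw(9, 9)
= 9 * pw(9, 8)
= 9 * 9 * pw(9, 7)
= 9 * 9 * 9 * pw(9, 6)
= 9 * 9 * 9 * 9 * pw(9, 5)
= 9 * 9 * 9 * 9 * 9 * pw(9, 4)
= 9 * 9 * 9 * 9 * 9 * 9 * pw(9, 3)
= 9 * 9 * 9 * 9 * 9 * 9 * 9 * pw(9, 2)
= 9 * 9 * 9 * 9 * 9 * 9 * 9 * 9 * pw(9, 1)
= 9 * 9 * 9 * 9 * 9 * 9 * 9 * 9 * 9 * pw(9, 0)
= 9 * 9 * 9 * 9 * 9 * 9 * 9 * 9 * 9 * 1
= 387420489

387420489


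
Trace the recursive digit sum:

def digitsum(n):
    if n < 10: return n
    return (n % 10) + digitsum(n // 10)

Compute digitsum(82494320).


digitsum(82494320) = 0 + digitsum(8249432)
digitsum(8249432) = 2 + digitsum(824943)
digitsum(824943) = 3 + digitsum(82494)
digitsum(82494) = 4 + digitsum(8249)
digitsum(8249) = 9 + digitsum(824)
digitsum(824) = 4 + digitsum(82)
digitsum(82) = 2 + digitsum(8)
digitsum(8) = 8  (base case)
Total: 0 + 2 + 3 + 4 + 9 + 4 + 2 + 8 = 32

32


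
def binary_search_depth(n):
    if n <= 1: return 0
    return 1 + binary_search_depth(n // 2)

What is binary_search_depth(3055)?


3055 / 2 = 1527
1527 / 2 = 763
763 / 2 = 381
381 / 2 = 190
190 / 2 = 95
95 / 2 = 47
47 / 2 = 23
23 / 2 = 11
11 / 2 = 5
5 / 2 = 2
2 / 2 = 1
Reached 1 after 11 halvings

11


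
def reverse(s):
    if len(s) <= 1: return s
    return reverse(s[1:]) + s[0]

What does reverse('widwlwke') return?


reverse('widwlwke') = reverse('idwlwke') + 'w'
reverse('idwlwke') = reverse('dwlwke') + 'i'
reverse('dwlwke') = reverse('wlwke') + 'd'
reverse('wlwke') = reverse('lwke') + 'w'
reverse('lwke') = reverse('wke') + 'l'
reverse('wke') = reverse('ke') + 'w'
reverse('ke') = reverse('e') + 'k'
reverse('e') = 'e'  (base case)
Concatenating: 'e' + 'k' + 'w' + 'l' + 'w' + 'd' + 'i' + 'w' = 'ekwlwdiw'

ekwlwdiw


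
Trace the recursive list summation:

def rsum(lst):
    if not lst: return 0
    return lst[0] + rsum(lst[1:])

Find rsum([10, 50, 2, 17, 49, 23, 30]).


rsum([10, 50, 2, 17, 49, 23, 30]) = 10 + rsum([50, 2, 17, 49, 23, 30])
rsum([50, 2, 17, 49, 23, 30]) = 50 + rsum([2, 17, 49, 23, 30])
rsum([2, 17, 49, 23, 30]) = 2 + rsum([17, 49, 23, 30])
rsum([17, 49, 23, 30]) = 17 + rsum([49, 23, 30])
rsum([49, 23, 30]) = 49 + rsum([23, 30])
rsum([23, 30]) = 23 + rsum([30])
rsum([30]) = 30 + rsum([])
rsum([]) = 0  (base case)
Total: 10 + 50 + 2 + 17 + 49 + 23 + 30 + 0 = 181

181


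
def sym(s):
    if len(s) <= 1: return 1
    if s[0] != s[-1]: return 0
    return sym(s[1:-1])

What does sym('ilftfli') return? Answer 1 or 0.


sym('ilftfli'): s[0]='i' == s[-1]='i' -> check sym('lftfl')
sym('lftfl'): s[0]='l' == s[-1]='l' -> check sym('ftf')
sym('ftf'): s[0]='f' == s[-1]='f' -> check sym('t')
sym('t'): len <= 1 -> return 1  (base case)
Result: 1 (palindrome)

1


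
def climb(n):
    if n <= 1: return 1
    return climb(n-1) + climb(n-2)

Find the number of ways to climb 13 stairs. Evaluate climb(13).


Building up from base cases:
climb(0) = 1
climb(1) = 1
climb(2) = climb(1) + climb(0) = 1 + 1 = 2
climb(3) = climb(2) + climb(1) = 2 + 1 = 3
climb(4) = climb(3) + climb(2) = 3 + 2 = 5
climb(5) = climb(4) + climb(3) = 5 + 3 = 8
climb(6) = climb(5) + climb(4) = 8 + 5 = 13
climb(7) = climb(6) + climb(5) = 13 + 8 = 21
climb(8) = climb(7) + climb(6) = 21 + 13 = 34
climb(9) = climb(8) + climb(7) = 34 + 21 = 55
climb(10) = climb(9) + climb(8) = 55 + 34 = 89
climb(11) = climb(10) + climb(9) = 89 + 55 = 144
climb(12) = climb(11) + climb(10) = 144 + 89 = 233
climb(13) = climb(12) + climb(11) = 233 + 144 = 377

377


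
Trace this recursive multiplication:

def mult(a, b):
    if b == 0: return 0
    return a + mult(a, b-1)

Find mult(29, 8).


mult(29, 8) = 29 + mult(29, 7)
mult(29, 7) = 29 + mult(29, 6)
mult(29, 6) = 29 + mult(29, 5)
mult(29, 5) = 29 + mult(29, 4)
mult(29, 4) = 29 + mult(29, 3)
mult(29, 3) = 29 + mult(29, 2)
mult(29, 2) = 29 + mult(29, 1)
mult(29, 1) = 29 + mult(29, 0)
mult(29, 0) = 0  (base case)
Total: 29 + 29 + 29 + 29 + 29 + 29 + 29 + 29 + 0 = 232

232


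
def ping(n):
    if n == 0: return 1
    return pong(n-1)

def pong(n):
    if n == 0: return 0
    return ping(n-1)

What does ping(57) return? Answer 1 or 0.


ping(57) = pong(56)
pong(56) = ping(55)
ping(55) = pong(54)
pong(54) = ping(53)
ping(53) = pong(52)
pong(52) = ping(51)
ping(51) = pong(50)
pong(50) = ping(49)
ping(49) = pong(48)
pong(48) = ping(47)
ping(47) = pong(46)
pong(46) = ping(45)
ping(45) = pong(44)
pong(44) = ping(43)
ping(43) = pong(42)
pong(42) = ping(41)
ping(41) = pong(40)
pong(40) = ping(39)
ping(39) = pong(38)
pong(38) = ping(37)
ping(37) = pong(36)
pong(36) = ping(35)
ping(35) = pong(34)
pong(34) = ping(33)
ping(33) = pong(32)
pong(32) = ping(31)
ping(31) = pong(30)
pong(30) = ping(29)
ping(29) = pong(28)
pong(28) = ping(27)
ping(27) = pong(26)
pong(26) = ping(25)
ping(25) = pong(24)
pong(24) = ping(23)
ping(23) = pong(22)
pong(22) = ping(21)
ping(21) = pong(20)
pong(20) = ping(19)
ping(19) = pong(18)
pong(18) = ping(17)
ping(17) = pong(16)
pong(16) = ping(15)
ping(15) = pong(14)
pong(14) = ping(13)
ping(13) = pong(12)
pong(12) = ping(11)
ping(11) = pong(10)
pong(10) = ping(9)
ping(9) = pong(8)
pong(8) = ping(7)
ping(7) = pong(6)
pong(6) = ping(5)
ping(5) = pong(4)
pong(4) = ping(3)
ping(3) = pong(2)
pong(2) = ping(1)
ping(1) = pong(0)
pong(0) = 0  (base case)
Result: 0

0


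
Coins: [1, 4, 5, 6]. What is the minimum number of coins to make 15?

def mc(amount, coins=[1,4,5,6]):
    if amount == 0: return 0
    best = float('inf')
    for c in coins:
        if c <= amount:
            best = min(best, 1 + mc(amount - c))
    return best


Building up with DP:
mc(0) = 0
mc(1) = min(1+mc(0)=1+0=1) = 1
mc(2) = min(1+mc(1)=1+1=2) = 2
mc(3) = min(1+mc(2)=1+2=3) = 3
mc(4) = min(1+mc(3)=1+3=4, 1+mc(0)=1+0=1) = 1
mc(5) = min(1+mc(4)=1+1=2, 1+mc(1)=1+1=2, 1+mc(0)=1+0=1) = 1
mc(6) = min(1+mc(5)=1+1=2, 1+mc(2)=1+2=3, 1+mc(1)=1+1=2, 1+mc(0)=1+0=1) = 1
mc(7) = min(1+mc(6)=1+1=2, 1+mc(3)=1+3=4, 1+mc(2)=1+2=3, 1+mc(1)=1+1=2) = 2
mc(8) = min(1+mc(7)=1+2=3, 1+mc(4)=1+1=2, 1+mc(3)=1+3=4, 1+mc(2)=1+2=3) = 2
mc(9) = min(1+mc(8)=1+2=3, 1+mc(5)=1+1=2, 1+mc(4)=1+1=2, 1+mc(3)=1+3=4) = 2
mc(10) = min(1+mc(9)=1+2=3, 1+mc(6)=1+1=2, 1+mc(5)=1+1=2, 1+mc(4)=1+1=2) = 2
mc(11) = min(1+mc(10)=1+2=3, 1+mc(7)=1+2=3, 1+mc(6)=1+1=2, 1+mc(5)=1+1=2) = 2
mc(12) = min(1+mc(11)=1+2=3, 1+mc(8)=1+2=3, 1+mc(7)=1+2=3, 1+mc(6)=1+1=2) = 2
mc(13) = min(1+mc(12)=1+2=3, 1+mc(9)=1+2=3, 1+mc(8)=1+2=3, 1+mc(7)=1+2=3) = 3
mc(14) = min(1+mc(13)=1+3=4, 1+mc(10)=1+2=3, 1+mc(9)=1+2=3, 1+mc(8)=1+2=3) = 3
mc(15) = min(1+mc(14)=1+3=4, 1+mc(11)=1+2=3, 1+mc(10)=1+2=3, 1+mc(9)=1+2=3) = 3

3


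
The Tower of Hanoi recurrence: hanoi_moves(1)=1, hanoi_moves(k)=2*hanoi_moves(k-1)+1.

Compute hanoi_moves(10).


hanoi_moves(10) = 2 * hanoi_moves(9) + 1
hanoi_moves(9) = 2 * hanoi_moves(8) + 1
hanoi_moves(8) = 2 * hanoi_moves(7) + 1
hanoi_moves(7) = 2 * hanoi_moves(6) + 1
hanoi_moves(6) = 2 * hanoi_moves(5) + 1
hanoi_moves(5) = 2 * hanoi_moves(4) + 1
hanoi_moves(4) = 2 * hanoi_moves(3) + 1
hanoi_moves(3) = 2 * hanoi_moves(2) + 1
hanoi_moves(2) = 2 * hanoi_moves(1) + 1
hanoi_moves(1) = 1  (base case)
hanoi_moves(2) = 2 * 1 + 1 = 3
hanoi_moves(3) = 2 * 3 + 1 = 7
hanoi_moves(4) = 2 * 7 + 1 = 15
hanoi_moves(5) = 2 * 15 + 1 = 31
hanoi_moves(6) = 2 * 31 + 1 = 63
hanoi_moves(7) = 2 * 63 + 1 = 127
hanoi_moves(8) = 2 * 127 + 1 = 255
hanoi_moves(9) = 2 * 255 + 1 = 511
hanoi_moves(10) = 2 * 511 + 1 = 1023

1023


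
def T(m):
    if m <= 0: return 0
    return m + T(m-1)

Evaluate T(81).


T(81)
= 81 + 80 + 79 + 78 + 77 + 76 + 75 + 74 + 73 + 72 + 71 + 70 + 69 + 68 + 67 + 66 + 65 + 64 + 63 + 62 + 61 + 60 + 59 + 58 + 57 + 56 + 55 + 54 + 53 + 52 + 51 + 50 + 49 + 48 + 47 + 46 + 45 + 44 + 43 + 42 + 41 + 40 + 39 + 38 + 37 + 36 + 35 + 34 + 33 + 32 + 31 + 30 + 29 + 28 + 27 + 26 + 25 + 24 + 23 + 22 + 21 + 20 + 19 + 18 + 17 + 16 + 15 + 14 + 13 + 12 + 11 + 10 + 9 + 8 + 7 + 6 + 5 + 4 + 3 + 2 + 1 + T(0)
= 81 + 80 + 79 + 78 + 77 + 76 + 75 + 74 + 73 + 72 + 71 + 70 + 69 + 68 + 67 + 66 + 65 + 64 + 63 + 62 + 61 + 60 + 59 + 58 + 57 + 56 + 55 + 54 + 53 + 52 + 51 + 50 + 49 + 48 + 47 + 46 + 45 + 44 + 43 + 42 + 41 + 40 + 39 + 38 + 37 + 36 + 35 + 34 + 33 + 32 + 31 + 30 + 29 + 28 + 27 + 26 + 25 + 24 + 23 + 22 + 21 + 20 + 19 + 18 + 17 + 16 + 15 + 14 + 13 + 12 + 11 + 10 + 9 + 8 + 7 + 6 + 5 + 4 + 3 + 2 + 1 + 0
= 3321

3321


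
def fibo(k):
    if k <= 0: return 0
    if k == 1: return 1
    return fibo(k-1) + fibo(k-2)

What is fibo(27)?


Computing fibo(27) bottom-up:
fibo(0) = 0
fibo(1) = 1
fibo(2) = fibo(1) + fibo(0) = 1 + 0 = 1
fibo(3) = fibo(2) + fibo(1) = 1 + 1 = 2
fibo(4) = fibo(3) + fibo(2) = 2 + 1 = 3
fibo(5) = fibo(4) + fibo(3) = 3 + 2 = 5
fibo(6) = fibo(5) + fibo(4) = 5 + 3 = 8
fibo(7) = fibo(6) + fibo(5) = 8 + 5 = 13
fibo(8) = fibo(7) + fibo(6) = 13 + 8 = 21
fibo(9) = fibo(8) + fibo(7) = 21 + 13 = 34
fibo(10) = fibo(9) + fibo(8) = 34 + 21 = 55
fibo(11) = fibo(10) + fibo(9) = 55 + 34 = 89
fibo(12) = fibo(11) + fibo(10) = 89 + 55 = 144
fibo(13) = fibo(12) + fibo(11) = 144 + 89 = 233
fibo(14) = fibo(13) + fibo(12) = 233 + 144 = 377
fibo(15) = fibo(14) + fibo(13) = 377 + 233 = 610
fibo(16) = fibo(15) + fibo(14) = 610 + 377 = 987
fibo(17) = fibo(16) + fibo(15) = 987 + 610 = 1597
fibo(18) = fibo(17) + fibo(16) = 1597 + 987 = 2584
fibo(19) = fibo(18) + fibo(17) = 2584 + 1597 = 4181
fibo(20) = fibo(19) + fibo(18) = 4181 + 2584 = 6765
fibo(21) = fibo(20) + fibo(19) = 6765 + 4181 = 10946
fibo(22) = fibo(21) + fibo(20) = 10946 + 6765 = 17711
fibo(23) = fibo(22) + fibo(21) = 17711 + 10946 = 28657
fibo(24) = fibo(23) + fibo(22) = 28657 + 17711 = 46368
fibo(25) = fibo(24) + fibo(23) = 46368 + 28657 = 75025
fibo(26) = fibo(25) + fibo(24) = 75025 + 46368 = 121393
fibo(27) = fibo(26) + fibo(25) = 121393 + 75025 = 196418

196418


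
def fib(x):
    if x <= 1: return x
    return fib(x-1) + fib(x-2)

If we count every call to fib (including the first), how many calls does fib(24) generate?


Let C(n) = total calls for fib(n)
C(0) = 1, C(1) = 1
C(2) = 1 + C(1) + C(0) = 1 + 1 + 1 = 3
C(3) = 1 + C(2) + C(1) = 1 + 3 + 1 = 5
C(4) = 1 + C(3) + C(2) = 1 + 5 + 3 = 9
C(5) = 1 + C(4) + C(3) = 1 + 9 + 5 = 15
C(6) = 1 + C(5) + C(4) = 1 + 15 + 9 = 25
C(7) = 1 + C(6) + C(5) = 1 + 25 + 15 = 41
C(8) = 1 + C(7) + C(6) = 1 + 41 + 25 = 67
C(9) = 1 + C(8) + C(7) = 1 + 67 + 41 = 109
C(10) = 1 + C(9) + C(8) = 1 + 109 + 67 = 177
C(11) = 1 + C(10) + C(9) = 1 + 177 + 109 = 287
C(12) = 1 + C(11) + C(10) = 1 + 287 + 177 = 465
C(13) = 1 + C(12) + C(11) = 1 + 465 + 287 = 753
C(14) = 1 + C(13) + C(12) = 1 + 753 + 465 = 1219
C(15) = 1 + C(14) + C(13) = 1 + 1219 + 753 = 1973
C(16) = 1 + C(15) + C(14) = 1 + 1973 + 1219 = 3193
C(17) = 1 + C(16) + C(15) = 1 + 3193 + 1973 = 5167
C(18) = 1 + C(17) + C(16) = 1 + 5167 + 3193 = 8361
C(19) = 1 + C(18) + C(17) = 1 + 8361 + 5167 = 13529
C(20) = 1 + C(19) + C(18) = 1 + 13529 + 8361 = 21891
C(21) = 1 + C(20) + C(19) = 1 + 21891 + 13529 = 35421
C(22) = 1 + C(21) + C(20) = 1 + 35421 + 21891 = 57313
C(23) = 1 + C(22) + C(21) = 1 + 57313 + 35421 = 92735
C(24) = 1 + C(23) + C(22) = 1 + 92735 + 57313 = 150049

150049


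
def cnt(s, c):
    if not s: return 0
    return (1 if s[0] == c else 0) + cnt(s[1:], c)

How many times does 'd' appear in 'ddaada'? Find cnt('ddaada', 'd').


s[0]='d' == 'd' -> 1
s[0]='d' == 'd' -> 1
s[0]='a' != 'd' -> 0
s[0]='a' != 'd' -> 0
s[0]='d' == 'd' -> 1
s[0]='a' != 'd' -> 0
Sum: 1 + 1 + 0 + 0 + 1 + 0 = 3

3


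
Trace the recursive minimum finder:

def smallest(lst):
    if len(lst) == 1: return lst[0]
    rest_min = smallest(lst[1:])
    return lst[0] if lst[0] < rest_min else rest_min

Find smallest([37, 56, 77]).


smallest([37, 56, 77]): compare 37 with smallest([56, 77])
smallest([56, 77]): compare 56 with smallest([77])
smallest([77]) = 77  (base case)
Compare 56 with 77 -> 56
Compare 37 with 56 -> 37

37


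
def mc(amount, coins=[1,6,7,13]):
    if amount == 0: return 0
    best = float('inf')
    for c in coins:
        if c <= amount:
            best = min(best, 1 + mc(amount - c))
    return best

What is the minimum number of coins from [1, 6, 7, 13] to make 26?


Building up with DP:
mc(0) = 0
mc(1) = min(1+mc(0)=1+0=1) = 1
mc(2) = min(1+mc(1)=1+1=2) = 2
mc(3) = min(1+mc(2)=1+2=3) = 3
mc(4) = min(1+mc(3)=1+3=4) = 4
mc(5) = min(1+mc(4)=1+4=5) = 5
mc(6) = min(1+mc(5)=1+5=6, 1+mc(0)=1+0=1) = 1
mc(7) = min(1+mc(6)=1+1=2, 1+mc(1)=1+1=2, 1+mc(0)=1+0=1) = 1
mc(8) = min(1+mc(7)=1+1=2, 1+mc(2)=1+2=3, 1+mc(1)=1+1=2) = 2
mc(9) = min(1+mc(8)=1+2=3, 1+mc(3)=1+3=4, 1+mc(2)=1+2=3) = 3
mc(10) = min(1+mc(9)=1+3=4, 1+mc(4)=1+4=5, 1+mc(3)=1+3=4) = 4
mc(11) = min(1+mc(10)=1+4=5, 1+mc(5)=1+5=6, 1+mc(4)=1+4=5) = 5
mc(12) = min(1+mc(11)=1+5=6, 1+mc(6)=1+1=2, 1+mc(5)=1+5=6) = 2
mc(13) = min(1+mc(12)=1+2=3, 1+mc(7)=1+1=2, 1+mc(6)=1+1=2, 1+mc(0)=1+0=1) = 1
mc(14) = min(1+mc(13)=1+1=2, 1+mc(8)=1+2=3, 1+mc(7)=1+1=2, 1+mc(1)=1+1=2) = 2
mc(15) = min(1+mc(14)=1+2=3, 1+mc(9)=1+3=4, 1+mc(8)=1+2=3, 1+mc(2)=1+2=3) = 3
mc(16) = min(1+mc(15)=1+3=4, 1+mc(10)=1+4=5, 1+mc(9)=1+3=4, 1+mc(3)=1+3=4) = 4
mc(17) = min(1+mc(16)=1+4=5, 1+mc(11)=1+5=6, 1+mc(10)=1+4=5, 1+mc(4)=1+4=5) = 5
mc(18) = min(1+mc(17)=1+5=6, 1+mc(12)=1+2=3, 1+mc(11)=1+5=6, 1+mc(5)=1+5=6) = 3
mc(19) = min(1+mc(18)=1+3=4, 1+mc(13)=1+1=2, 1+mc(12)=1+2=3, 1+mc(6)=1+1=2) = 2
mc(20) = min(1+mc(19)=1+2=3, 1+mc(14)=1+2=3, 1+mc(13)=1+1=2, 1+mc(7)=1+1=2) = 2
mc(21) = min(1+mc(20)=1+2=3, 1+mc(15)=1+3=4, 1+mc(14)=1+2=3, 1+mc(8)=1+2=3) = 3
mc(22) = min(1+mc(21)=1+3=4, 1+mc(16)=1+4=5, 1+mc(15)=1+3=4, 1+mc(9)=1+3=4) = 4
mc(23) = min(1+mc(22)=1+4=5, 1+mc(17)=1+5=6, 1+mc(16)=1+4=5, 1+mc(10)=1+4=5) = 5
mc(24) = min(1+mc(23)=1+5=6, 1+mc(18)=1+3=4, 1+mc(17)=1+5=6, 1+mc(11)=1+5=6) = 4
mc(25) = min(1+mc(24)=1+4=5, 1+mc(19)=1+2=3, 1+mc(18)=1+3=4, 1+mc(12)=1+2=3) = 3
mc(26) = min(1+mc(25)=1+3=4, 1+mc(20)=1+2=3, 1+mc(19)=1+2=3, 1+mc(13)=1+1=2) = 2

2


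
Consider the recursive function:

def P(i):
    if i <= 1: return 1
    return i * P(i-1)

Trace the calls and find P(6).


P(6)
= 6 * P(5)
= 6 * 5 * P(4)
= 6 * 5 * 4 * P(3)
= 6 * 5 * 4 * 3 * P(2)
= 6 * 5 * 4 * 3 * 2 * P(1)
= 6 * 5 * 4 * 3 * 2 * 1
= 720

720


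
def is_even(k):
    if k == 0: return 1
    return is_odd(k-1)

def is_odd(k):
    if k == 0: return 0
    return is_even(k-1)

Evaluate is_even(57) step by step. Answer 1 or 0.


is_even(57) = is_odd(56)
is_odd(56) = is_even(55)
is_even(55) = is_odd(54)
is_odd(54) = is_even(53)
is_even(53) = is_odd(52)
is_odd(52) = is_even(51)
is_even(51) = is_odd(50)
is_odd(50) = is_even(49)
is_even(49) = is_odd(48)
is_odd(48) = is_even(47)
is_even(47) = is_odd(46)
is_odd(46) = is_even(45)
is_even(45) = is_odd(44)
is_odd(44) = is_even(43)
is_even(43) = is_odd(42)
is_odd(42) = is_even(41)
is_even(41) = is_odd(40)
is_odd(40) = is_even(39)
is_even(39) = is_odd(38)
is_odd(38) = is_even(37)
is_even(37) = is_odd(36)
is_odd(36) = is_even(35)
is_even(35) = is_odd(34)
is_odd(34) = is_even(33)
is_even(33) = is_odd(32)
is_odd(32) = is_even(31)
is_even(31) = is_odd(30)
is_odd(30) = is_even(29)
is_even(29) = is_odd(28)
is_odd(28) = is_even(27)
is_even(27) = is_odd(26)
is_odd(26) = is_even(25)
is_even(25) = is_odd(24)
is_odd(24) = is_even(23)
is_even(23) = is_odd(22)
is_odd(22) = is_even(21)
is_even(21) = is_odd(20)
is_odd(20) = is_even(19)
is_even(19) = is_odd(18)
is_odd(18) = is_even(17)
is_even(17) = is_odd(16)
is_odd(16) = is_even(15)
is_even(15) = is_odd(14)
is_odd(14) = is_even(13)
is_even(13) = is_odd(12)
is_odd(12) = is_even(11)
is_even(11) = is_odd(10)
is_odd(10) = is_even(9)
is_even(9) = is_odd(8)
is_odd(8) = is_even(7)
is_even(7) = is_odd(6)
is_odd(6) = is_even(5)
is_even(5) = is_odd(4)
is_odd(4) = is_even(3)
is_even(3) = is_odd(2)
is_odd(2) = is_even(1)
is_even(1) = is_odd(0)
is_odd(0) = 0  (base case)
Result: 0

0


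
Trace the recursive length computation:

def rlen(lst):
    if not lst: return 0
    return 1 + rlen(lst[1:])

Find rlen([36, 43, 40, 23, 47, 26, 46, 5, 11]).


rlen([36, 43, 40, 23, 47, 26, 46, 5, 11]) = 1 + rlen([43, 40, 23, 47, 26, 46, 5, 11])
rlen([43, 40, 23, 47, 26, 46, 5, 11]) = 1 + rlen([40, 23, 47, 26, 46, 5, 11])
rlen([40, 23, 47, 26, 46, 5, 11]) = 1 + rlen([23, 47, 26, 46, 5, 11])
rlen([23, 47, 26, 46, 5, 11]) = 1 + rlen([47, 26, 46, 5, 11])
rlen([47, 26, 46, 5, 11]) = 1 + rlen([26, 46, 5, 11])
rlen([26, 46, 5, 11]) = 1 + rlen([46, 5, 11])
rlen([46, 5, 11]) = 1 + rlen([5, 11])
rlen([5, 11]) = 1 + rlen([11])
rlen([11]) = 1 + rlen([])
rlen([]) = 0  (base case)
Unwinding: 1 + 1 + 1 + 1 + 1 + 1 + 1 + 1 + 1 + 0 = 9

9


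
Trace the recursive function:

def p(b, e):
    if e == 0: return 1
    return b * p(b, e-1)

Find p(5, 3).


p(5, 3)
= 5 * p(5, 2)
= 5 * 5 * p(5, 1)
= 5 * 5 * 5 * p(5, 0)
= 5 * 5 * 5 * 1
= 125

125


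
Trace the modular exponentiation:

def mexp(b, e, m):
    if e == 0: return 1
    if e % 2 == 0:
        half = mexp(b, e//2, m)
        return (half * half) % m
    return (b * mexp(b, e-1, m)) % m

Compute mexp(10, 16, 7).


mexp(10, 16, 7): e is even, compute mexp(10, 8, 7)
  mexp(10, 8, 7): e is even, compute mexp(10, 4, 7)
    mexp(10, 4, 7): e is even, compute mexp(10, 2, 7)
      mexp(10, 2, 7): e is even, compute mexp(10, 1, 7)
        mexp(10, 1, 7): e is odd, compute mexp(10, 0, 7)
          mexp(10, 0, 7) = 1
        (10 * 1) % 7 = 3
      half=3, (3*3) % 7 = 2
    half=2, (2*2) % 7 = 4
  half=4, (4*4) % 7 = 2
half=2, (2*2) % 7 = 4

4


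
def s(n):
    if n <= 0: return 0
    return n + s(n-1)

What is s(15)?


s(15)
= 15 + 14 + 13 + 12 + 11 + 10 + 9 + 8 + 7 + 6 + 5 + 4 + 3 + 2 + 1 + s(0)
= 15 + 14 + 13 + 12 + 11 + 10 + 9 + 8 + 7 + 6 + 5 + 4 + 3 + 2 + 1 + 0
= 120

120


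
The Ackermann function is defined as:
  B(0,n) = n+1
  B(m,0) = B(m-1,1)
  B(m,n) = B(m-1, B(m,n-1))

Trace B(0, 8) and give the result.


B(0, 8) = 9
Result: B(0, 8) = 9

9


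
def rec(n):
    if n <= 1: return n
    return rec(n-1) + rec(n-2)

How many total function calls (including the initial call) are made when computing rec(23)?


Let C(n) = total calls for rec(n)
C(0) = 1, C(1) = 1
C(2) = 1 + C(1) + C(0) = 1 + 1 + 1 = 3
C(3) = 1 + C(2) + C(1) = 1 + 3 + 1 = 5
C(4) = 1 + C(3) + C(2) = 1 + 5 + 3 = 9
C(5) = 1 + C(4) + C(3) = 1 + 9 + 5 = 15
C(6) = 1 + C(5) + C(4) = 1 + 15 + 9 = 25
C(7) = 1 + C(6) + C(5) = 1 + 25 + 15 = 41
C(8) = 1 + C(7) + C(6) = 1 + 41 + 25 = 67
C(9) = 1 + C(8) + C(7) = 1 + 67 + 41 = 109
C(10) = 1 + C(9) + C(8) = 1 + 109 + 67 = 177
C(11) = 1 + C(10) + C(9) = 1 + 177 + 109 = 287
C(12) = 1 + C(11) + C(10) = 1 + 287 + 177 = 465
C(13) = 1 + C(12) + C(11) = 1 + 465 + 287 = 753
C(14) = 1 + C(13) + C(12) = 1 + 753 + 465 = 1219
C(15) = 1 + C(14) + C(13) = 1 + 1219 + 753 = 1973
C(16) = 1 + C(15) + C(14) = 1 + 1973 + 1219 = 3193
C(17) = 1 + C(16) + C(15) = 1 + 3193 + 1973 = 5167
C(18) = 1 + C(17) + C(16) = 1 + 5167 + 3193 = 8361
C(19) = 1 + C(18) + C(17) = 1 + 8361 + 5167 = 13529
C(20) = 1 + C(19) + C(18) = 1 + 13529 + 8361 = 21891
C(21) = 1 + C(20) + C(19) = 1 + 21891 + 13529 = 35421
C(22) = 1 + C(21) + C(20) = 1 + 35421 + 21891 = 57313
C(23) = 1 + C(22) + C(21) = 1 + 57313 + 35421 = 92735

92735


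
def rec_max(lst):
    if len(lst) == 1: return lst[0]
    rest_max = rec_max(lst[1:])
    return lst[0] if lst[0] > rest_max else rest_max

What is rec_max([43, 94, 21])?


rec_max([43, 94, 21]): compare 43 with rec_max([94, 21])
rec_max([94, 21]): compare 94 with rec_max([21])
rec_max([21]) = 21  (base case)
Compare 94 with 21 -> 94
Compare 43 with 94 -> 94

94


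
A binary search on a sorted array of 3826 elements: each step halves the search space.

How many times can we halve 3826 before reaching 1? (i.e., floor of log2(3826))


3826 / 2 = 1913
1913 / 2 = 956
956 / 2 = 478
478 / 2 = 239
239 / 2 = 119
119 / 2 = 59
59 / 2 = 29
29 / 2 = 14
14 / 2 = 7
7 / 2 = 3
3 / 2 = 1
Reached 1 after 11 halvings

11


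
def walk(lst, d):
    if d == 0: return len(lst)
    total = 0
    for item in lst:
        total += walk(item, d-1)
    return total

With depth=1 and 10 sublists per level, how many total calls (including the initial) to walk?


At depth 0 (root): 1 call
At depth 1: each of 1 parents calls walk on 10 children = 10 calls
Total: 1 + 10 = 11

11


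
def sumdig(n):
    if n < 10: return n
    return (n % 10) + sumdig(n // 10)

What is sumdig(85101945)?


sumdig(85101945) = 5 + sumdig(8510194)
sumdig(8510194) = 4 + sumdig(851019)
sumdig(851019) = 9 + sumdig(85101)
sumdig(85101) = 1 + sumdig(8510)
sumdig(8510) = 0 + sumdig(851)
sumdig(851) = 1 + sumdig(85)
sumdig(85) = 5 + sumdig(8)
sumdig(8) = 8  (base case)
Total: 5 + 4 + 9 + 1 + 0 + 1 + 5 + 8 = 33

33


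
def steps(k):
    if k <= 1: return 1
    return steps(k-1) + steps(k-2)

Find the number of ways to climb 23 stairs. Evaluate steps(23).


Building up from base cases:
steps(0) = 1
steps(1) = 1
steps(2) = steps(1) + steps(0) = 1 + 1 = 2
steps(3) = steps(2) + steps(1) = 2 + 1 = 3
steps(4) = steps(3) + steps(2) = 3 + 2 = 5
steps(5) = steps(4) + steps(3) = 5 + 3 = 8
steps(6) = steps(5) + steps(4) = 8 + 5 = 13
steps(7) = steps(6) + steps(5) = 13 + 8 = 21
steps(8) = steps(7) + steps(6) = 21 + 13 = 34
steps(9) = steps(8) + steps(7) = 34 + 21 = 55
steps(10) = steps(9) + steps(8) = 55 + 34 = 89
steps(11) = steps(10) + steps(9) = 89 + 55 = 144
steps(12) = steps(11) + steps(10) = 144 + 89 = 233
steps(13) = steps(12) + steps(11) = 233 + 144 = 377
steps(14) = steps(13) + steps(12) = 377 + 233 = 610
steps(15) = steps(14) + steps(13) = 610 + 377 = 987
steps(16) = steps(15) + steps(14) = 987 + 610 = 1597
steps(17) = steps(16) + steps(15) = 1597 + 987 = 2584
steps(18) = steps(17) + steps(16) = 2584 + 1597 = 4181
steps(19) = steps(18) + steps(17) = 4181 + 2584 = 6765
steps(20) = steps(19) + steps(18) = 6765 + 4181 = 10946
steps(21) = steps(20) + steps(19) = 10946 + 6765 = 17711
steps(22) = steps(21) + steps(20) = 17711 + 10946 = 28657
steps(23) = steps(22) + steps(21) = 28657 + 17711 = 46368

46368


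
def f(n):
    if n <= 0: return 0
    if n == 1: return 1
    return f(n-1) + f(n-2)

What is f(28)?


Computing f(28) bottom-up:
f(0) = 0
f(1) = 1
f(2) = f(1) + f(0) = 1 + 0 = 1
f(3) = f(2) + f(1) = 1 + 1 = 2
f(4) = f(3) + f(2) = 2 + 1 = 3
f(5) = f(4) + f(3) = 3 + 2 = 5
f(6) = f(5) + f(4) = 5 + 3 = 8
f(7) = f(6) + f(5) = 8 + 5 = 13
f(8) = f(7) + f(6) = 13 + 8 = 21
f(9) = f(8) + f(7) = 21 + 13 = 34
f(10) = f(9) + f(8) = 34 + 21 = 55
f(11) = f(10) + f(9) = 55 + 34 = 89
f(12) = f(11) + f(10) = 89 + 55 = 144
f(13) = f(12) + f(11) = 144 + 89 = 233
f(14) = f(13) + f(12) = 233 + 144 = 377
f(15) = f(14) + f(13) = 377 + 233 = 610
f(16) = f(15) + f(14) = 610 + 377 = 987
f(17) = f(16) + f(15) = 987 + 610 = 1597
f(18) = f(17) + f(16) = 1597 + 987 = 2584
f(19) = f(18) + f(17) = 2584 + 1597 = 4181
f(20) = f(19) + f(18) = 4181 + 2584 = 6765
f(21) = f(20) + f(19) = 6765 + 4181 = 10946
f(22) = f(21) + f(20) = 10946 + 6765 = 17711
f(23) = f(22) + f(21) = 17711 + 10946 = 28657
f(24) = f(23) + f(22) = 28657 + 17711 = 46368
f(25) = f(24) + f(23) = 46368 + 28657 = 75025
f(26) = f(25) + f(24) = 75025 + 46368 = 121393
f(27) = f(26) + f(25) = 121393 + 75025 = 196418
f(28) = f(27) + f(26) = 196418 + 121393 = 317811

317811


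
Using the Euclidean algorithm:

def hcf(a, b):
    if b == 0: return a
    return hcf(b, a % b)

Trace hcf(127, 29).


hcf(127, 29) = hcf(29, 11)
hcf(29, 11) = hcf(11, 7)
hcf(11, 7) = hcf(7, 4)
hcf(7, 4) = hcf(4, 3)
hcf(4, 3) = hcf(3, 1)
hcf(3, 1) = hcf(1, 0)
hcf(1, 0) = 1  (base case)

1


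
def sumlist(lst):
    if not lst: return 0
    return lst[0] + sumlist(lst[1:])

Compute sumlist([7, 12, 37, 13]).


sumlist([7, 12, 37, 13]) = 7 + sumlist([12, 37, 13])
sumlist([12, 37, 13]) = 12 + sumlist([37, 13])
sumlist([37, 13]) = 37 + sumlist([13])
sumlist([13]) = 13 + sumlist([])
sumlist([]) = 0  (base case)
Total: 7 + 12 + 37 + 13 + 0 = 69

69


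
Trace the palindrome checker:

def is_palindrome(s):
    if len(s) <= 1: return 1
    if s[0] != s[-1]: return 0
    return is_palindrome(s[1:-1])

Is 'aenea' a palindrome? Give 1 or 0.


is_palindrome('aenea'): s[0]='a' == s[-1]='a' -> check is_palindrome('ene')
is_palindrome('ene'): s[0]='e' == s[-1]='e' -> check is_palindrome('n')
is_palindrome('n'): len <= 1 -> return 1  (base case)
Result: 1 (palindrome)

1


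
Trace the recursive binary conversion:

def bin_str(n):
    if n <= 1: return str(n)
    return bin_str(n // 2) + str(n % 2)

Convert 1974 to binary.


bin_str(1974) = bin_str(987) + '0'
bin_str(987) = bin_str(493) + '1'
bin_str(493) = bin_str(246) + '1'
bin_str(246) = bin_str(123) + '0'
bin_str(123) = bin_str(61) + '1'
bin_str(61) = bin_str(30) + '1'
bin_str(30) = bin_str(15) + '0'
bin_str(15) = bin_str(7) + '1'
bin_str(7) = bin_str(3) + '1'
bin_str(3) = bin_str(1) + '1'
bin_str(1) = '1'  (base case)
Concatenating: '1' + '1' + '1' + '1' + '0' + '1' + '1' + '0' + '1' + '1' + '0' = '11110110110'

11110110110


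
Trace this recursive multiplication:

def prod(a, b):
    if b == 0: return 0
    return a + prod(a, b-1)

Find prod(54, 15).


prod(54, 15) = 54 + prod(54, 14)
prod(54, 14) = 54 + prod(54, 13)
prod(54, 13) = 54 + prod(54, 12)
prod(54, 12) = 54 + prod(54, 11)
prod(54, 11) = 54 + prod(54, 10)
prod(54, 10) = 54 + prod(54, 9)
prod(54, 9) = 54 + prod(54, 8)
prod(54, 8) = 54 + prod(54, 7)
prod(54, 7) = 54 + prod(54, 6)
prod(54, 6) = 54 + prod(54, 5)
prod(54, 5) = 54 + prod(54, 4)
prod(54, 4) = 54 + prod(54, 3)
prod(54, 3) = 54 + prod(54, 2)
prod(54, 2) = 54 + prod(54, 1)
prod(54, 1) = 54 + prod(54, 0)
prod(54, 0) = 0  (base case)
Total: 54 + 54 + 54 + 54 + 54 + 54 + 54 + 54 + 54 + 54 + 54 + 54 + 54 + 54 + 54 + 0 = 810

810


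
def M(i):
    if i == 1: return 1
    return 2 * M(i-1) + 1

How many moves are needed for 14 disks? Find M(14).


M(14) = 2 * M(13) + 1
M(13) = 2 * M(12) + 1
M(12) = 2 * M(11) + 1
M(11) = 2 * M(10) + 1
M(10) = 2 * M(9) + 1
M(9) = 2 * M(8) + 1
M(8) = 2 * M(7) + 1
M(7) = 2 * M(6) + 1
M(6) = 2 * M(5) + 1
M(5) = 2 * M(4) + 1
M(4) = 2 * M(3) + 1
M(3) = 2 * M(2) + 1
M(2) = 2 * M(1) + 1
M(1) = 1  (base case)
M(2) = 2 * 1 + 1 = 3
M(3) = 2 * 3 + 1 = 7
M(4) = 2 * 7 + 1 = 15
M(5) = 2 * 15 + 1 = 31
M(6) = 2 * 31 + 1 = 63
M(7) = 2 * 63 + 1 = 127
M(8) = 2 * 127 + 1 = 255
M(9) = 2 * 255 + 1 = 511
M(10) = 2 * 511 + 1 = 1023
M(11) = 2 * 1023 + 1 = 2047
M(12) = 2 * 2047 + 1 = 4095
M(13) = 2 * 4095 + 1 = 8191
M(14) = 2 * 8191 + 1 = 16383

16383


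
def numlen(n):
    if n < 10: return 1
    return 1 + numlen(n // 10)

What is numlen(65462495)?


numlen(65462495) = 1 + numlen(6546249)
numlen(6546249) = 1 + numlen(654624)
numlen(654624) = 1 + numlen(65462)
numlen(65462) = 1 + numlen(6546)
numlen(6546) = 1 + numlen(654)
numlen(654) = 1 + numlen(65)
numlen(65) = 1 + numlen(6)
numlen(6) = 1  (base case: 6 < 10)
Unwinding: 1 + 1 + 1 + 1 + 1 + 1 + 1 + 1 = 8

8


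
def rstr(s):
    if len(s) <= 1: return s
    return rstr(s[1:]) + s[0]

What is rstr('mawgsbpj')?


rstr('mawgsbpj') = rstr('awgsbpj') + 'm'
rstr('awgsbpj') = rstr('wgsbpj') + 'a'
rstr('wgsbpj') = rstr('gsbpj') + 'w'
rstr('gsbpj') = rstr('sbpj') + 'g'
rstr('sbpj') = rstr('bpj') + 's'
rstr('bpj') = rstr('pj') + 'b'
rstr('pj') = rstr('j') + 'p'
rstr('j') = 'j'  (base case)
Concatenating: 'j' + 'p' + 'b' + 's' + 'g' + 'w' + 'a' + 'm' = 'jpbsgwam'

jpbsgwam


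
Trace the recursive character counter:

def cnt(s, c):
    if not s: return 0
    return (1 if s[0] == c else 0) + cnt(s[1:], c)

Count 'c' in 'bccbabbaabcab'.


s[0]='b' != 'c' -> 0
s[0]='c' == 'c' -> 1
s[0]='c' == 'c' -> 1
s[0]='b' != 'c' -> 0
s[0]='a' != 'c' -> 0
s[0]='b' != 'c' -> 0
s[0]='b' != 'c' -> 0
s[0]='a' != 'c' -> 0
s[0]='a' != 'c' -> 0
s[0]='b' != 'c' -> 0
s[0]='c' == 'c' -> 1
s[0]='a' != 'c' -> 0
s[0]='b' != 'c' -> 0
Sum: 0 + 1 + 1 + 0 + 0 + 0 + 0 + 0 + 0 + 0 + 1 + 0 + 0 = 3

3


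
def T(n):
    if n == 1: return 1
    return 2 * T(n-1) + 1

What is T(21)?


T(21) = 2 * T(20) + 1
T(20) = 2 * T(19) + 1
T(19) = 2 * T(18) + 1
T(18) = 2 * T(17) + 1
T(17) = 2 * T(16) + 1
T(16) = 2 * T(15) + 1
T(15) = 2 * T(14) + 1
T(14) = 2 * T(13) + 1
T(13) = 2 * T(12) + 1
T(12) = 2 * T(11) + 1
T(11) = 2 * T(10) + 1
T(10) = 2 * T(9) + 1
T(9) = 2 * T(8) + 1
T(8) = 2 * T(7) + 1
T(7) = 2 * T(6) + 1
T(6) = 2 * T(5) + 1
T(5) = 2 * T(4) + 1
T(4) = 2 * T(3) + 1
T(3) = 2 * T(2) + 1
T(2) = 2 * T(1) + 1
T(1) = 1  (base case)
T(2) = 2 * 1 + 1 = 3
T(3) = 2 * 3 + 1 = 7
T(4) = 2 * 7 + 1 = 15
T(5) = 2 * 15 + 1 = 31
T(6) = 2 * 31 + 1 = 63
T(7) = 2 * 63 + 1 = 127
T(8) = 2 * 127 + 1 = 255
T(9) = 2 * 255 + 1 = 511
T(10) = 2 * 511 + 1 = 1023
T(11) = 2 * 1023 + 1 = 2047
T(12) = 2 * 2047 + 1 = 4095
T(13) = 2 * 4095 + 1 = 8191
T(14) = 2 * 8191 + 1 = 16383
T(15) = 2 * 16383 + 1 = 32767
T(16) = 2 * 32767 + 1 = 65535
T(17) = 2 * 65535 + 1 = 131071
T(18) = 2 * 131071 + 1 = 262143
T(19) = 2 * 262143 + 1 = 524287
T(20) = 2 * 524287 + 1 = 1048575
T(21) = 2 * 1048575 + 1 = 2097151

2097151
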